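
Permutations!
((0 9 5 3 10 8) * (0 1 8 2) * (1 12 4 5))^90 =(12) =[0, 1, 2, 3, 4, 5, 6, 7, 8, 9, 10, 11, 12]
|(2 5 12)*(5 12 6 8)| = 6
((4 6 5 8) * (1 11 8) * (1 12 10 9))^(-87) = (1 4 12)(5 9 8)(6 10 11) = [0, 4, 2, 3, 12, 9, 10, 7, 5, 8, 11, 6, 1]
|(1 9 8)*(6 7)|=|(1 9 8)(6 7)|=6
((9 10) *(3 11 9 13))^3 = (3 10 11 13 9) = [0, 1, 2, 10, 4, 5, 6, 7, 8, 3, 11, 13, 12, 9]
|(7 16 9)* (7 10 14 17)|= |(7 16 9 10 14 17)|= 6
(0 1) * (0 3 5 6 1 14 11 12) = (0 14 11 12)(1 3 5 6) = [14, 3, 2, 5, 4, 6, 1, 7, 8, 9, 10, 12, 0, 13, 11]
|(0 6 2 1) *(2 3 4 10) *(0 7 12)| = |(0 6 3 4 10 2 1 7 12)| = 9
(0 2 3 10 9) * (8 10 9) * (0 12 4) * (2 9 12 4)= [9, 1, 3, 12, 0, 5, 6, 7, 10, 4, 8, 11, 2]= (0 9 4)(2 3 12)(8 10)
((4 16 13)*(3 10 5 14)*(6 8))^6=(16)(3 5)(10 14)=[0, 1, 2, 5, 4, 3, 6, 7, 8, 9, 14, 11, 12, 13, 10, 15, 16]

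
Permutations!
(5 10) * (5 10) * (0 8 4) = (10)(0 8 4) = [8, 1, 2, 3, 0, 5, 6, 7, 4, 9, 10]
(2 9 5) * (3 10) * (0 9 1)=[9, 0, 1, 10, 4, 2, 6, 7, 8, 5, 3]=(0 9 5 2 1)(3 10)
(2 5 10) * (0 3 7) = (0 3 7)(2 5 10) = [3, 1, 5, 7, 4, 10, 6, 0, 8, 9, 2]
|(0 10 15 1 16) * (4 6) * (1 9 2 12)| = |(0 10 15 9 2 12 1 16)(4 6)| = 8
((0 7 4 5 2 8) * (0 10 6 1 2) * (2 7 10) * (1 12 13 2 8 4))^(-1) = (0 5 4 2 13 12 6 10)(1 7) = [5, 7, 13, 3, 2, 4, 10, 1, 8, 9, 0, 11, 6, 12]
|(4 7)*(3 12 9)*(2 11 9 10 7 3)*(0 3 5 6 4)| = 15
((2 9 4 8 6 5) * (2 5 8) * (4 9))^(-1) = (9)(2 4)(6 8) = [0, 1, 4, 3, 2, 5, 8, 7, 6, 9]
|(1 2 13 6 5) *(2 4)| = |(1 4 2 13 6 5)| = 6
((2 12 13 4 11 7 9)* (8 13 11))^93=(13)(2 7 12 9 11)=[0, 1, 7, 3, 4, 5, 6, 12, 8, 11, 10, 2, 9, 13]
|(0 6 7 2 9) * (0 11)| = 6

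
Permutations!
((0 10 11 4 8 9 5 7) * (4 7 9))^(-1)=(0 7 11 10)(4 8)(5 9)=[7, 1, 2, 3, 8, 9, 6, 11, 4, 5, 0, 10]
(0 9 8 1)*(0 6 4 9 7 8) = (0 7 8 1 6 4 9) = [7, 6, 2, 3, 9, 5, 4, 8, 1, 0]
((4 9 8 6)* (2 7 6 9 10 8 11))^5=[0, 1, 8, 3, 2, 5, 11, 9, 6, 4, 7, 10]=(2 8 6 11 10 7 9 4)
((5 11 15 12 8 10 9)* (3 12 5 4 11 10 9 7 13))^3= (3 9 15 7 12 4 5 13 8 11 10)= [0, 1, 2, 9, 5, 13, 6, 12, 11, 15, 3, 10, 4, 8, 14, 7]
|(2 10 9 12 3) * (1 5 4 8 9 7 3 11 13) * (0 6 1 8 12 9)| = 36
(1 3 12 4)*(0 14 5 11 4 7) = [14, 3, 2, 12, 1, 11, 6, 0, 8, 9, 10, 4, 7, 13, 5] = (0 14 5 11 4 1 3 12 7)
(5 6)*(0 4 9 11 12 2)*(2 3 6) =[4, 1, 0, 6, 9, 2, 5, 7, 8, 11, 10, 12, 3] =(0 4 9 11 12 3 6 5 2)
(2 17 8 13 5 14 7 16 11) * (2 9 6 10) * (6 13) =[0, 1, 17, 3, 4, 14, 10, 16, 6, 13, 2, 9, 12, 5, 7, 15, 11, 8] =(2 17 8 6 10)(5 14 7 16 11 9 13)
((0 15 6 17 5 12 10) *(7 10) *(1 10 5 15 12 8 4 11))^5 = (0 4 12 11 7 1 5 10 8)(6 15 17) = [4, 5, 2, 3, 12, 10, 15, 1, 0, 9, 8, 7, 11, 13, 14, 17, 16, 6]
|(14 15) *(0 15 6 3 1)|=|(0 15 14 6 3 1)|=6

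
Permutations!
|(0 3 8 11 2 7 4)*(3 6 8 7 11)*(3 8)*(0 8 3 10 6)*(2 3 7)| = 6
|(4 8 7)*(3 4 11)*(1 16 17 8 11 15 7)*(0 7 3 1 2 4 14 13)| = 42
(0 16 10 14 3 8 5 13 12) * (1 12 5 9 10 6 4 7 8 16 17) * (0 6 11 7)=[17, 12, 2, 16, 0, 13, 4, 8, 9, 10, 14, 7, 6, 5, 3, 15, 11, 1]=(0 17 1 12 6 4)(3 16 11 7 8 9 10 14)(5 13)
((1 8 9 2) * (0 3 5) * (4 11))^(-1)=(0 5 3)(1 2 9 8)(4 11)=[5, 2, 9, 0, 11, 3, 6, 7, 1, 8, 10, 4]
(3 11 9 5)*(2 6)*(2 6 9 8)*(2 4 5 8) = (2 9 8 4 5 3 11) = [0, 1, 9, 11, 5, 3, 6, 7, 4, 8, 10, 2]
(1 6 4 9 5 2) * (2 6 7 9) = (1 7 9 5 6 4 2) = [0, 7, 1, 3, 2, 6, 4, 9, 8, 5]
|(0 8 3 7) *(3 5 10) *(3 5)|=4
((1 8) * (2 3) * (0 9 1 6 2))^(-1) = [3, 9, 6, 2, 4, 5, 8, 7, 1, 0] = (0 3 2 6 8 1 9)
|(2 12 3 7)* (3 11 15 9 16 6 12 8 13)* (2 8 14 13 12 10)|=|(2 14 13 3 7 8 12 11 15 9 16 6 10)|=13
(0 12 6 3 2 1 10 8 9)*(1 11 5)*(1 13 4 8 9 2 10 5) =(0 12 6 3 10 9)(1 5 13 4 8 2 11) =[12, 5, 11, 10, 8, 13, 3, 7, 2, 0, 9, 1, 6, 4]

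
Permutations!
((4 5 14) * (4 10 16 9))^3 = (4 10)(5 16)(9 14) = [0, 1, 2, 3, 10, 16, 6, 7, 8, 14, 4, 11, 12, 13, 9, 15, 5]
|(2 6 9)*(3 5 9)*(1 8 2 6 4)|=4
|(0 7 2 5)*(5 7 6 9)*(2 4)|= |(0 6 9 5)(2 7 4)|= 12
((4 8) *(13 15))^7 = (4 8)(13 15) = [0, 1, 2, 3, 8, 5, 6, 7, 4, 9, 10, 11, 12, 15, 14, 13]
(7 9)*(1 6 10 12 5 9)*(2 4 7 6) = [0, 2, 4, 3, 7, 9, 10, 1, 8, 6, 12, 11, 5] = (1 2 4 7)(5 9 6 10 12)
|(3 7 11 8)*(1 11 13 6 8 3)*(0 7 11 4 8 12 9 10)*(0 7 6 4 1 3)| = 11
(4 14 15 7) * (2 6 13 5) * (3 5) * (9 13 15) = (2 6 15 7 4 14 9 13 3 5) = [0, 1, 6, 5, 14, 2, 15, 4, 8, 13, 10, 11, 12, 3, 9, 7]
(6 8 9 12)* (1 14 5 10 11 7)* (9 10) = [0, 14, 2, 3, 4, 9, 8, 1, 10, 12, 11, 7, 6, 13, 5] = (1 14 5 9 12 6 8 10 11 7)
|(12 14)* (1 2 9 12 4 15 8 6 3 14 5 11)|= 6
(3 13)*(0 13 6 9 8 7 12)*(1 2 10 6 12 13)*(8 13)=[1, 2, 10, 12, 4, 5, 9, 8, 7, 13, 6, 11, 0, 3]=(0 1 2 10 6 9 13 3 12)(7 8)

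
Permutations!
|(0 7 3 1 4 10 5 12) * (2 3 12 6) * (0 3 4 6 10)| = |(0 7 12 3 1 6 2 4)(5 10)| = 8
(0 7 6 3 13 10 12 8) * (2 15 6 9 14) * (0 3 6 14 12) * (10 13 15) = (0 7 9 12 8 3 15 14 2 10) = [7, 1, 10, 15, 4, 5, 6, 9, 3, 12, 0, 11, 8, 13, 2, 14]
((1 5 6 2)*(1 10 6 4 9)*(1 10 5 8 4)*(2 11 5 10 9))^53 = [0, 6, 1, 3, 5, 10, 4, 7, 11, 9, 8, 2] = (1 6 4 5 10 8 11 2)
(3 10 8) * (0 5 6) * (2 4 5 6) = (0 6)(2 4 5)(3 10 8) = [6, 1, 4, 10, 5, 2, 0, 7, 3, 9, 8]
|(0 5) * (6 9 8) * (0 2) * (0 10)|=|(0 5 2 10)(6 9 8)|=12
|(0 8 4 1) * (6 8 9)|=6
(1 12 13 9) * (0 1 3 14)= (0 1 12 13 9 3 14)= [1, 12, 2, 14, 4, 5, 6, 7, 8, 3, 10, 11, 13, 9, 0]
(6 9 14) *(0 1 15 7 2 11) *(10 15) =(0 1 10 15 7 2 11)(6 9 14) =[1, 10, 11, 3, 4, 5, 9, 2, 8, 14, 15, 0, 12, 13, 6, 7]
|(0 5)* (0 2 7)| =4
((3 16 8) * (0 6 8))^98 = (0 3 6 16 8) = [3, 1, 2, 6, 4, 5, 16, 7, 0, 9, 10, 11, 12, 13, 14, 15, 8]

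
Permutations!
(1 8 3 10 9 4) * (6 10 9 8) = (1 6 10 8 3 9 4) = [0, 6, 2, 9, 1, 5, 10, 7, 3, 4, 8]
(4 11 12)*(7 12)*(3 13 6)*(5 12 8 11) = (3 13 6)(4 5 12)(7 8 11) = [0, 1, 2, 13, 5, 12, 3, 8, 11, 9, 10, 7, 4, 6]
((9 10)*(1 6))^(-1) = [0, 6, 2, 3, 4, 5, 1, 7, 8, 10, 9] = (1 6)(9 10)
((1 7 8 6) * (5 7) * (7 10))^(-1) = (1 6 8 7 10 5) = [0, 6, 2, 3, 4, 1, 8, 10, 7, 9, 5]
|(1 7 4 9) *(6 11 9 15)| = |(1 7 4 15 6 11 9)| = 7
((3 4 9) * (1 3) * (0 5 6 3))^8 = (0 5 6 3 4 9 1) = [5, 0, 2, 4, 9, 6, 3, 7, 8, 1]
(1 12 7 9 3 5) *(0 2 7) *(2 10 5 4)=(0 10 5 1 12)(2 7 9 3 4)=[10, 12, 7, 4, 2, 1, 6, 9, 8, 3, 5, 11, 0]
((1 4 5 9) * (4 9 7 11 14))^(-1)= (1 9)(4 14 11 7 5)= [0, 9, 2, 3, 14, 4, 6, 5, 8, 1, 10, 7, 12, 13, 11]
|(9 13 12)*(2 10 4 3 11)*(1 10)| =|(1 10 4 3 11 2)(9 13 12)| =6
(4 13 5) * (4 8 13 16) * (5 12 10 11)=(4 16)(5 8 13 12 10 11)=[0, 1, 2, 3, 16, 8, 6, 7, 13, 9, 11, 5, 10, 12, 14, 15, 4]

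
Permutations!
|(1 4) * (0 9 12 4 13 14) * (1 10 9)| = |(0 1 13 14)(4 10 9 12)| = 4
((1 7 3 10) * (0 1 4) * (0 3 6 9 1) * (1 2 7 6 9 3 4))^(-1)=(1 10 3 6)(2 9 7)=[0, 10, 9, 6, 4, 5, 1, 2, 8, 7, 3]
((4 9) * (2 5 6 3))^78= [0, 1, 6, 5, 4, 3, 2, 7, 8, 9]= (9)(2 6)(3 5)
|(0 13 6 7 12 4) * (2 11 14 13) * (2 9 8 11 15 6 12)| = 8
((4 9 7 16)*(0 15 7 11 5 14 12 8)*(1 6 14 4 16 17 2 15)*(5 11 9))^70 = (0 12 6)(1 8 14)(2 7)(15 17) = [12, 8, 7, 3, 4, 5, 0, 2, 14, 9, 10, 11, 6, 13, 1, 17, 16, 15]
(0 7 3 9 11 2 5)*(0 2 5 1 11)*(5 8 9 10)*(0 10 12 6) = [7, 11, 1, 12, 4, 2, 0, 3, 9, 10, 5, 8, 6] = (0 7 3 12 6)(1 11 8 9 10 5 2)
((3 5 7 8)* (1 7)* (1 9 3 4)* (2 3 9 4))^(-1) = (9)(1 4 5 3 2 8 7) = [0, 4, 8, 2, 5, 3, 6, 1, 7, 9]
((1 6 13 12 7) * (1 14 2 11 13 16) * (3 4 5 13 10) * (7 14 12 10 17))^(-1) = (1 16 6)(2 14 12 7 17 11)(3 10 13 5 4) = [0, 16, 14, 10, 3, 4, 1, 17, 8, 9, 13, 2, 7, 5, 12, 15, 6, 11]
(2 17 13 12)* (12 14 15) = [0, 1, 17, 3, 4, 5, 6, 7, 8, 9, 10, 11, 2, 14, 15, 12, 16, 13] = (2 17 13 14 15 12)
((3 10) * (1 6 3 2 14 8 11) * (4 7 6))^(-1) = (1 11 8 14 2 10 3 6 7 4) = [0, 11, 10, 6, 1, 5, 7, 4, 14, 9, 3, 8, 12, 13, 2]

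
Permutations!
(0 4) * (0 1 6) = (0 4 1 6) = [4, 6, 2, 3, 1, 5, 0]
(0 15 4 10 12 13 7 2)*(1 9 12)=(0 15 4 10 1 9 12 13 7 2)=[15, 9, 0, 3, 10, 5, 6, 2, 8, 12, 1, 11, 13, 7, 14, 4]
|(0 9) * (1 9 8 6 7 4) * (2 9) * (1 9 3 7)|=|(0 8 6 1 2 3 7 4 9)|=9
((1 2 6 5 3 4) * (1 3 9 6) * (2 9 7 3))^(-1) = (1 2 4 3 7 5 6 9) = [0, 2, 4, 7, 3, 6, 9, 5, 8, 1]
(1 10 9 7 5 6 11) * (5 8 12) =(1 10 9 7 8 12 5 6 11) =[0, 10, 2, 3, 4, 6, 11, 8, 12, 7, 9, 1, 5]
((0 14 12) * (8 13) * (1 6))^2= [12, 1, 2, 3, 4, 5, 6, 7, 8, 9, 10, 11, 14, 13, 0]= (0 12 14)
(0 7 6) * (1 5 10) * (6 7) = (0 6)(1 5 10) = [6, 5, 2, 3, 4, 10, 0, 7, 8, 9, 1]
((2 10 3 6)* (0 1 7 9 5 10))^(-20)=(0 6 10 9 1 2 3 5 7)=[6, 2, 3, 5, 4, 7, 10, 0, 8, 1, 9]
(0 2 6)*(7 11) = (0 2 6)(7 11) = [2, 1, 6, 3, 4, 5, 0, 11, 8, 9, 10, 7]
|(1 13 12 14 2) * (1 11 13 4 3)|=|(1 4 3)(2 11 13 12 14)|=15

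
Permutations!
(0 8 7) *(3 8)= (0 3 8 7)= [3, 1, 2, 8, 4, 5, 6, 0, 7]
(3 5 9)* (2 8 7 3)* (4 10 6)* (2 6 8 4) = (2 4 10 8 7 3 5 9 6) = [0, 1, 4, 5, 10, 9, 2, 3, 7, 6, 8]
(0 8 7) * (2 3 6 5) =(0 8 7)(2 3 6 5) =[8, 1, 3, 6, 4, 2, 5, 0, 7]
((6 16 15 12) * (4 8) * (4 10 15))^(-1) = [0, 1, 2, 3, 16, 5, 12, 7, 4, 9, 8, 11, 15, 13, 14, 10, 6] = (4 16 6 12 15 10 8)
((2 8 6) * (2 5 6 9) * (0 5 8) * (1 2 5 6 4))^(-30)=(0 8 5 1)(2 6 9 4)=[8, 0, 6, 3, 2, 1, 9, 7, 5, 4]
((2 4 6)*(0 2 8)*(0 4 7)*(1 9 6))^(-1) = (0 7 2)(1 4 8 6 9) = [7, 4, 0, 3, 8, 5, 9, 2, 6, 1]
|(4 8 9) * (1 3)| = 6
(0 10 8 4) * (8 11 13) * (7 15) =(0 10 11 13 8 4)(7 15) =[10, 1, 2, 3, 0, 5, 6, 15, 4, 9, 11, 13, 12, 8, 14, 7]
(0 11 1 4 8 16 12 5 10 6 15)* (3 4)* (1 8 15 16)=(0 11 8 1 3 4 15)(5 10 6 16 12)=[11, 3, 2, 4, 15, 10, 16, 7, 1, 9, 6, 8, 5, 13, 14, 0, 12]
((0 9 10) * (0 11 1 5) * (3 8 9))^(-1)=(0 5 1 11 10 9 8 3)=[5, 11, 2, 0, 4, 1, 6, 7, 3, 8, 9, 10]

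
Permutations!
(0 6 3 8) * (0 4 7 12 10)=(0 6 3 8 4 7 12 10)=[6, 1, 2, 8, 7, 5, 3, 12, 4, 9, 0, 11, 10]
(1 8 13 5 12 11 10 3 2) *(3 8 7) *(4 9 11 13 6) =(1 7 3 2)(4 9 11 10 8 6)(5 12 13) =[0, 7, 1, 2, 9, 12, 4, 3, 6, 11, 8, 10, 13, 5]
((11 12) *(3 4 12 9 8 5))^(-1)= (3 5 8 9 11 12 4)= [0, 1, 2, 5, 3, 8, 6, 7, 9, 11, 10, 12, 4]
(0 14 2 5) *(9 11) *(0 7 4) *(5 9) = (0 14 2 9 11 5 7 4) = [14, 1, 9, 3, 0, 7, 6, 4, 8, 11, 10, 5, 12, 13, 2]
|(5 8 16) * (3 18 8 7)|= |(3 18 8 16 5 7)|= 6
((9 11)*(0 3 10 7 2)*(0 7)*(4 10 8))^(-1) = (0 10 4 8 3)(2 7)(9 11) = [10, 1, 7, 0, 8, 5, 6, 2, 3, 11, 4, 9]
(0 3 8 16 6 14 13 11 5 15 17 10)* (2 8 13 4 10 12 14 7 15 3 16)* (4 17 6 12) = (0 16 12 14 17 4 10)(2 8)(3 13 11 5)(6 7 15) = [16, 1, 8, 13, 10, 3, 7, 15, 2, 9, 0, 5, 14, 11, 17, 6, 12, 4]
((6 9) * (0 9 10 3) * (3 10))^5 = [9, 1, 2, 0, 4, 5, 3, 7, 8, 6, 10] = (10)(0 9 6 3)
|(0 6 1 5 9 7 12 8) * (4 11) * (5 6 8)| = |(0 8)(1 6)(4 11)(5 9 7 12)| = 4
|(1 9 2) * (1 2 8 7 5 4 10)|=7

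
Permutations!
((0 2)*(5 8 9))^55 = (0 2)(5 8 9) = [2, 1, 0, 3, 4, 8, 6, 7, 9, 5]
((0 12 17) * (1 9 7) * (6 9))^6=(17)(1 9)(6 7)=[0, 9, 2, 3, 4, 5, 7, 6, 8, 1, 10, 11, 12, 13, 14, 15, 16, 17]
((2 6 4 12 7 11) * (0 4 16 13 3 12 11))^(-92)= [12, 1, 4, 16, 7, 5, 11, 3, 8, 9, 10, 0, 13, 6, 14, 15, 2]= (0 12 13 6 11)(2 4 7 3 16)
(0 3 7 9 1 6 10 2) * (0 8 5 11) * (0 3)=(1 6 10 2 8 5 11 3 7 9)=[0, 6, 8, 7, 4, 11, 10, 9, 5, 1, 2, 3]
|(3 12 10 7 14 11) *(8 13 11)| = |(3 12 10 7 14 8 13 11)| = 8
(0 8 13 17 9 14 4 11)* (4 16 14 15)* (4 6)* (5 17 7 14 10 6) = (0 8 13 7 14 16 10 6 4 11)(5 17 9 15) = [8, 1, 2, 3, 11, 17, 4, 14, 13, 15, 6, 0, 12, 7, 16, 5, 10, 9]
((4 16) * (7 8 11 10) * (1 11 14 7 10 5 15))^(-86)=(16)(1 5)(7 8 14)(11 15)=[0, 5, 2, 3, 4, 1, 6, 8, 14, 9, 10, 15, 12, 13, 7, 11, 16]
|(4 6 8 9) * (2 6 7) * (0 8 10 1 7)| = 20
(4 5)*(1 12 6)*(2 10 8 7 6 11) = [0, 12, 10, 3, 5, 4, 1, 6, 7, 9, 8, 2, 11] = (1 12 11 2 10 8 7 6)(4 5)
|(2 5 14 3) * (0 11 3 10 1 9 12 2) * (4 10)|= |(0 11 3)(1 9 12 2 5 14 4 10)|= 24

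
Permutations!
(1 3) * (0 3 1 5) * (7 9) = (0 3 5)(7 9) = [3, 1, 2, 5, 4, 0, 6, 9, 8, 7]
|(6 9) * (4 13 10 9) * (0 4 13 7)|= 12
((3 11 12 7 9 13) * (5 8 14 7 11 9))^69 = (5 8 14 7)(11 12) = [0, 1, 2, 3, 4, 8, 6, 5, 14, 9, 10, 12, 11, 13, 7]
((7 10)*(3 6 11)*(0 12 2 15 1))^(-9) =(0 12 2 15 1)(7 10) =[12, 0, 15, 3, 4, 5, 6, 10, 8, 9, 7, 11, 2, 13, 14, 1]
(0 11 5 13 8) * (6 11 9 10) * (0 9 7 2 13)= (0 7 2 13 8 9 10 6 11 5)= [7, 1, 13, 3, 4, 0, 11, 2, 9, 10, 6, 5, 12, 8]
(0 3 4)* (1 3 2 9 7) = [2, 3, 9, 4, 0, 5, 6, 1, 8, 7] = (0 2 9 7 1 3 4)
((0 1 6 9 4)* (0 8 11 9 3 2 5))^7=(0 1 6 3 2 5)(4 9 11 8)=[1, 6, 5, 2, 9, 0, 3, 7, 4, 11, 10, 8]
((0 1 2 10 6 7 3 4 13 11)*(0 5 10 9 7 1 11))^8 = (0 7 6)(1 11 3)(2 5 4)(9 10 13) = [7, 11, 5, 1, 2, 4, 0, 6, 8, 10, 13, 3, 12, 9]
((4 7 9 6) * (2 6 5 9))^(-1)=(2 7 4 6)(5 9)=[0, 1, 7, 3, 6, 9, 2, 4, 8, 5]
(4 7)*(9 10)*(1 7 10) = (1 7 4 10 9) = [0, 7, 2, 3, 10, 5, 6, 4, 8, 1, 9]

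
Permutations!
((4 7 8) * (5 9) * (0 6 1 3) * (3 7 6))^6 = [0, 7, 2, 3, 6, 5, 1, 8, 4, 9] = (9)(1 7 8 4 6)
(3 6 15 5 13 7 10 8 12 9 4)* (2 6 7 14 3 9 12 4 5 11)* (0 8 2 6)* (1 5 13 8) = [1, 5, 0, 7, 9, 8, 15, 10, 4, 13, 2, 6, 12, 14, 3, 11] = (0 1 5 8 4 9 13 14 3 7 10 2)(6 15 11)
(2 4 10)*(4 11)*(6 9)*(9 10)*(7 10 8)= (2 11 4 9 6 8 7 10)= [0, 1, 11, 3, 9, 5, 8, 10, 7, 6, 2, 4]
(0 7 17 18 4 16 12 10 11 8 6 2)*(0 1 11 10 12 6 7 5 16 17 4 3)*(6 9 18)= (0 5 16 9 18 3)(1 11 8 7 4 17 6 2)= [5, 11, 1, 0, 17, 16, 2, 4, 7, 18, 10, 8, 12, 13, 14, 15, 9, 6, 3]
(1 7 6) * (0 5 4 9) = (0 5 4 9)(1 7 6) = [5, 7, 2, 3, 9, 4, 1, 6, 8, 0]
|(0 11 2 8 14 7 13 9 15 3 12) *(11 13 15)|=11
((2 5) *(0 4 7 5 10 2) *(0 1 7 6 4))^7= (1 7 5)(2 10)(4 6)= [0, 7, 10, 3, 6, 1, 4, 5, 8, 9, 2]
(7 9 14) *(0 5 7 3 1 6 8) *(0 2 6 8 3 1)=(0 5 7 9 14 1 8 2 6 3)=[5, 8, 6, 0, 4, 7, 3, 9, 2, 14, 10, 11, 12, 13, 1]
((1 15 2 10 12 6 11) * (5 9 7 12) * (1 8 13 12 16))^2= (1 2 5 7)(6 8 12 11 13)(9 16 15 10)= [0, 2, 5, 3, 4, 7, 8, 1, 12, 16, 9, 13, 11, 6, 14, 10, 15]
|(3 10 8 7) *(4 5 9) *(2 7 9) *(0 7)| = 9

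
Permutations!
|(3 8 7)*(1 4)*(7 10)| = |(1 4)(3 8 10 7)| = 4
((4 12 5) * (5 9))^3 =(4 5 9 12) =[0, 1, 2, 3, 5, 9, 6, 7, 8, 12, 10, 11, 4]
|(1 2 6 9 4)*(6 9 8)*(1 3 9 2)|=6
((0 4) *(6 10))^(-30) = (10) = [0, 1, 2, 3, 4, 5, 6, 7, 8, 9, 10]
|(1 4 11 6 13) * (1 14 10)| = 7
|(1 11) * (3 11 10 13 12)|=|(1 10 13 12 3 11)|=6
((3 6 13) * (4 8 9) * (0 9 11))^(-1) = (0 11 8 4 9)(3 13 6) = [11, 1, 2, 13, 9, 5, 3, 7, 4, 0, 10, 8, 12, 6]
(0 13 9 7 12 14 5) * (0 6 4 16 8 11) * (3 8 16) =(16)(0 13 9 7 12 14 5 6 4 3 8 11) =[13, 1, 2, 8, 3, 6, 4, 12, 11, 7, 10, 0, 14, 9, 5, 15, 16]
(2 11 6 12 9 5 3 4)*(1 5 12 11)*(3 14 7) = (1 5 14 7 3 4 2)(6 11)(9 12) = [0, 5, 1, 4, 2, 14, 11, 3, 8, 12, 10, 6, 9, 13, 7]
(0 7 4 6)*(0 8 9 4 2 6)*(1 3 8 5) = (0 7 2 6 5 1 3 8 9 4) = [7, 3, 6, 8, 0, 1, 5, 2, 9, 4]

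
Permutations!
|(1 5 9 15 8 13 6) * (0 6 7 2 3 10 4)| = 13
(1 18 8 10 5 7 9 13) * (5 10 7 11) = (1 18 8 7 9 13)(5 11) = [0, 18, 2, 3, 4, 11, 6, 9, 7, 13, 10, 5, 12, 1, 14, 15, 16, 17, 8]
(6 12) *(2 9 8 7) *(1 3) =(1 3)(2 9 8 7)(6 12) =[0, 3, 9, 1, 4, 5, 12, 2, 7, 8, 10, 11, 6]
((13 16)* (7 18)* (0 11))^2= [0, 1, 2, 3, 4, 5, 6, 7, 8, 9, 10, 11, 12, 13, 14, 15, 16, 17, 18]= (18)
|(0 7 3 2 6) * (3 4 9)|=7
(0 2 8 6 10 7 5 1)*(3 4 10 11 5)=(0 2 8 6 11 5 1)(3 4 10 7)=[2, 0, 8, 4, 10, 1, 11, 3, 6, 9, 7, 5]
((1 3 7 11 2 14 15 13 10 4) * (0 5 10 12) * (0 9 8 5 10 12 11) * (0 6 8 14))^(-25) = [8, 9, 6, 14, 12, 2, 13, 15, 11, 10, 5, 7, 0, 3, 4, 1] = (0 8 11 7 15 1 9 10 5 2 6 13 3 14 4 12)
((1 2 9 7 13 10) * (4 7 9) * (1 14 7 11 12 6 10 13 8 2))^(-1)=(2 8 7 14 10 6 12 11 4)=[0, 1, 8, 3, 2, 5, 12, 14, 7, 9, 6, 4, 11, 13, 10]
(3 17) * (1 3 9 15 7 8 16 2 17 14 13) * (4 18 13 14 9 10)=(1 3 9 15 7 8 16 2 17 10 4 18 13)=[0, 3, 17, 9, 18, 5, 6, 8, 16, 15, 4, 11, 12, 1, 14, 7, 2, 10, 13]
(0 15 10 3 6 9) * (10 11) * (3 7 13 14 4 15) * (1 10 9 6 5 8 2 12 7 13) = (0 3 5 8 2 12 7 1 10 13 14 4 15 11 9) = [3, 10, 12, 5, 15, 8, 6, 1, 2, 0, 13, 9, 7, 14, 4, 11]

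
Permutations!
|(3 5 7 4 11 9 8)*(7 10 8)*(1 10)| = |(1 10 8 3 5)(4 11 9 7)| = 20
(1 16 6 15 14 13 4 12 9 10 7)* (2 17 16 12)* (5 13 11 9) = (1 12 5 13 4 2 17 16 6 15 14 11 9 10 7) = [0, 12, 17, 3, 2, 13, 15, 1, 8, 10, 7, 9, 5, 4, 11, 14, 6, 16]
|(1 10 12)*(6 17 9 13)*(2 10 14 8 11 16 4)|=36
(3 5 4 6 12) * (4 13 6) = [0, 1, 2, 5, 4, 13, 12, 7, 8, 9, 10, 11, 3, 6] = (3 5 13 6 12)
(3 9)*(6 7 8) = (3 9)(6 7 8) = [0, 1, 2, 9, 4, 5, 7, 8, 6, 3]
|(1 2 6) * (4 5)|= |(1 2 6)(4 5)|= 6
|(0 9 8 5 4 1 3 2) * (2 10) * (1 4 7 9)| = 20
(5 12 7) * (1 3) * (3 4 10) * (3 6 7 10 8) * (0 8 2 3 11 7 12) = (0 8 11 7 5)(1 4 2 3)(6 12 10) = [8, 4, 3, 1, 2, 0, 12, 5, 11, 9, 6, 7, 10]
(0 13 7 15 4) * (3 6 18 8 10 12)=(0 13 7 15 4)(3 6 18 8 10 12)=[13, 1, 2, 6, 0, 5, 18, 15, 10, 9, 12, 11, 3, 7, 14, 4, 16, 17, 8]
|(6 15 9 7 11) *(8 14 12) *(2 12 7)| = 9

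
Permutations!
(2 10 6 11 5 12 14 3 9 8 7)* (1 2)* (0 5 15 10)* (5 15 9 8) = (0 15 10 6 11 9 5 12 14 3 8 7 1 2) = [15, 2, 0, 8, 4, 12, 11, 1, 7, 5, 6, 9, 14, 13, 3, 10]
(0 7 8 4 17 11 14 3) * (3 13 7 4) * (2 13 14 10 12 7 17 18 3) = (0 4 18 3)(2 13 17 11 10 12 7 8) = [4, 1, 13, 0, 18, 5, 6, 8, 2, 9, 12, 10, 7, 17, 14, 15, 16, 11, 3]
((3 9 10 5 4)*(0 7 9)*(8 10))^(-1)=(0 3 4 5 10 8 9 7)=[3, 1, 2, 4, 5, 10, 6, 0, 9, 7, 8]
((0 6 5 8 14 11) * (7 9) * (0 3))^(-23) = (0 11 8 6 3 14 5)(7 9) = [11, 1, 2, 14, 4, 0, 3, 9, 6, 7, 10, 8, 12, 13, 5]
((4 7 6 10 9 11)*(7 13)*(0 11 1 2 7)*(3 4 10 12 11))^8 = (13) = [0, 1, 2, 3, 4, 5, 6, 7, 8, 9, 10, 11, 12, 13]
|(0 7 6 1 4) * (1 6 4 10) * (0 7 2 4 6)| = 10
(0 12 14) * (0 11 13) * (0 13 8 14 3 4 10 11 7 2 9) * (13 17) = (0 12 3 4 10 11 8 14 7 2 9)(13 17) = [12, 1, 9, 4, 10, 5, 6, 2, 14, 0, 11, 8, 3, 17, 7, 15, 16, 13]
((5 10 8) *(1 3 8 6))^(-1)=(1 6 10 5 8 3)=[0, 6, 2, 1, 4, 8, 10, 7, 3, 9, 5]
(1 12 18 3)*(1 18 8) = (1 12 8)(3 18) = [0, 12, 2, 18, 4, 5, 6, 7, 1, 9, 10, 11, 8, 13, 14, 15, 16, 17, 3]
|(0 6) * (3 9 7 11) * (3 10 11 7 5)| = |(0 6)(3 9 5)(10 11)| = 6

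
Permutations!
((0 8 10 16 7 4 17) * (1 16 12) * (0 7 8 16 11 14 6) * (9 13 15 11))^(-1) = (0 6 14 11 15 13 9 1 12 10 8 16)(4 7 17) = [6, 12, 2, 3, 7, 5, 14, 17, 16, 1, 8, 15, 10, 9, 11, 13, 0, 4]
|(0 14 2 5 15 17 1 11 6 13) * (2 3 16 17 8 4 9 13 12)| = |(0 14 3 16 17 1 11 6 12 2 5 15 8 4 9 13)| = 16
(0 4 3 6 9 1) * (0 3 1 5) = (0 4 1 3 6 9 5) = [4, 3, 2, 6, 1, 0, 9, 7, 8, 5]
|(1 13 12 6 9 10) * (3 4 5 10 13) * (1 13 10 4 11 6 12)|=|(1 3 11 6 9 10 13)(4 5)|=14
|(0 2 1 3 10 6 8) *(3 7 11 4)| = 10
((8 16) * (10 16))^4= [0, 1, 2, 3, 4, 5, 6, 7, 10, 9, 16, 11, 12, 13, 14, 15, 8]= (8 10 16)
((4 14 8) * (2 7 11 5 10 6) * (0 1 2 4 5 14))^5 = (0 14 4 11 6 7 10 2 5 1 8) = [14, 8, 5, 3, 11, 1, 7, 10, 0, 9, 2, 6, 12, 13, 4]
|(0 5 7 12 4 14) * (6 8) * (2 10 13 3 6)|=|(0 5 7 12 4 14)(2 10 13 3 6 8)|=6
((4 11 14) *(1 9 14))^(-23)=(1 14 11 9 4)=[0, 14, 2, 3, 1, 5, 6, 7, 8, 4, 10, 9, 12, 13, 11]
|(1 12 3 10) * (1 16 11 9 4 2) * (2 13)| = |(1 12 3 10 16 11 9 4 13 2)| = 10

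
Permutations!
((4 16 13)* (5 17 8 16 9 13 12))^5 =(17)(4 13 9) =[0, 1, 2, 3, 13, 5, 6, 7, 8, 4, 10, 11, 12, 9, 14, 15, 16, 17]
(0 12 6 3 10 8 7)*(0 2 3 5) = [12, 1, 3, 10, 4, 0, 5, 2, 7, 9, 8, 11, 6] = (0 12 6 5)(2 3 10 8 7)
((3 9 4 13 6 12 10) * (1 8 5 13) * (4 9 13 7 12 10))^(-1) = (1 4 12 7 5 8)(3 10 6 13) = [0, 4, 2, 10, 12, 8, 13, 5, 1, 9, 6, 11, 7, 3]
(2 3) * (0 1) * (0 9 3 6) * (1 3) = [3, 9, 6, 2, 4, 5, 0, 7, 8, 1] = (0 3 2 6)(1 9)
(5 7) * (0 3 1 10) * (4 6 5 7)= (0 3 1 10)(4 6 5)= [3, 10, 2, 1, 6, 4, 5, 7, 8, 9, 0]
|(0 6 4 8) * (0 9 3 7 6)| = |(3 7 6 4 8 9)| = 6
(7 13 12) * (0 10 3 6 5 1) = (0 10 3 6 5 1)(7 13 12) = [10, 0, 2, 6, 4, 1, 5, 13, 8, 9, 3, 11, 7, 12]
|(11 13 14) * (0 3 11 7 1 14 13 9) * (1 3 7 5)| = |(0 7 3 11 9)(1 14 5)| = 15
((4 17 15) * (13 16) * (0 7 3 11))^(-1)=(0 11 3 7)(4 15 17)(13 16)=[11, 1, 2, 7, 15, 5, 6, 0, 8, 9, 10, 3, 12, 16, 14, 17, 13, 4]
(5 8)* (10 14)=(5 8)(10 14)=[0, 1, 2, 3, 4, 8, 6, 7, 5, 9, 14, 11, 12, 13, 10]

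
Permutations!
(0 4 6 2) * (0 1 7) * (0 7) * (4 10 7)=[10, 0, 1, 3, 6, 5, 2, 4, 8, 9, 7]=(0 10 7 4 6 2 1)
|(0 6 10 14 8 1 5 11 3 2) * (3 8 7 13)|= |(0 6 10 14 7 13 3 2)(1 5 11 8)|= 8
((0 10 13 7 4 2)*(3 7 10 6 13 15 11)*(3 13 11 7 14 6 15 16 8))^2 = [7, 1, 15, 6, 0, 5, 13, 2, 14, 9, 8, 10, 12, 16, 11, 4, 3] = (0 7 2 15 4)(3 6 13 16)(8 14 11 10)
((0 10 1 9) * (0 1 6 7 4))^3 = (0 7 10 4 6)(1 9) = [7, 9, 2, 3, 6, 5, 0, 10, 8, 1, 4]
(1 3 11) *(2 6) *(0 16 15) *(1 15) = (0 16 1 3 11 15)(2 6) = [16, 3, 6, 11, 4, 5, 2, 7, 8, 9, 10, 15, 12, 13, 14, 0, 1]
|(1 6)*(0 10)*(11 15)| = |(0 10)(1 6)(11 15)| = 2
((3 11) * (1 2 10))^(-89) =(1 2 10)(3 11) =[0, 2, 10, 11, 4, 5, 6, 7, 8, 9, 1, 3]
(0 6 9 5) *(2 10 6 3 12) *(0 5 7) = (0 3 12 2 10 6 9 7) = [3, 1, 10, 12, 4, 5, 9, 0, 8, 7, 6, 11, 2]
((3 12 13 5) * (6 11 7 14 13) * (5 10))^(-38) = (3 10 14 11 12 5 13 7 6) = [0, 1, 2, 10, 4, 13, 3, 6, 8, 9, 14, 12, 5, 7, 11]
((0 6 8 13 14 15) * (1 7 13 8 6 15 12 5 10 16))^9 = (0 15)(1 7 13 14 12 5 10 16) = [15, 7, 2, 3, 4, 10, 6, 13, 8, 9, 16, 11, 5, 14, 12, 0, 1]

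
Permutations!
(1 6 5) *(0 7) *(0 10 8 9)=(0 7 10 8 9)(1 6 5)=[7, 6, 2, 3, 4, 1, 5, 10, 9, 0, 8]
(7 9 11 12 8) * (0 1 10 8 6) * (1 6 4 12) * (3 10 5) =(0 6)(1 5 3 10 8 7 9 11)(4 12) =[6, 5, 2, 10, 12, 3, 0, 9, 7, 11, 8, 1, 4]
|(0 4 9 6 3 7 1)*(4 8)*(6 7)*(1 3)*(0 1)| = 7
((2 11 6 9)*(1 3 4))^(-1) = (1 4 3)(2 9 6 11) = [0, 4, 9, 1, 3, 5, 11, 7, 8, 6, 10, 2]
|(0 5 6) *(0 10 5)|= |(5 6 10)|= 3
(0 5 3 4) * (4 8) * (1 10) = [5, 10, 2, 8, 0, 3, 6, 7, 4, 9, 1] = (0 5 3 8 4)(1 10)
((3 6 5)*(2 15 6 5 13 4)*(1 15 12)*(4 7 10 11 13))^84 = [0, 1, 2, 3, 4, 5, 6, 7, 8, 9, 10, 11, 12, 13, 14, 15] = (15)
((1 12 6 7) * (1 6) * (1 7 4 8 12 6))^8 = (1 4 12)(6 8 7) = [0, 4, 2, 3, 12, 5, 8, 6, 7, 9, 10, 11, 1]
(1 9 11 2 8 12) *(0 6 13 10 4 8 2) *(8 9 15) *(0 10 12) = (0 6 13 12 1 15 8)(4 9 11 10) = [6, 15, 2, 3, 9, 5, 13, 7, 0, 11, 4, 10, 1, 12, 14, 8]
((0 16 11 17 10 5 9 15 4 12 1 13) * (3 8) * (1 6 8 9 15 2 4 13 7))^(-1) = [13, 7, 9, 8, 2, 10, 12, 1, 6, 3, 17, 16, 4, 15, 14, 5, 0, 11] = (0 13 15 5 10 17 11 16)(1 7)(2 9 3 8 6 12 4)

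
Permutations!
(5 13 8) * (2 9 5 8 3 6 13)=(2 9 5)(3 6 13)=[0, 1, 9, 6, 4, 2, 13, 7, 8, 5, 10, 11, 12, 3]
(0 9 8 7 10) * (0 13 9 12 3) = (0 12 3)(7 10 13 9 8) = [12, 1, 2, 0, 4, 5, 6, 10, 7, 8, 13, 11, 3, 9]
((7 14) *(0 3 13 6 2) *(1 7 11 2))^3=(0 6 14)(1 11 3)(2 13 7)=[6, 11, 13, 1, 4, 5, 14, 2, 8, 9, 10, 3, 12, 7, 0]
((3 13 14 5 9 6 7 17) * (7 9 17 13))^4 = (3 5 13)(7 17 14) = [0, 1, 2, 5, 4, 13, 6, 17, 8, 9, 10, 11, 12, 3, 7, 15, 16, 14]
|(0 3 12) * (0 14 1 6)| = |(0 3 12 14 1 6)| = 6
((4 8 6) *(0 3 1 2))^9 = (8)(0 3 1 2) = [3, 2, 0, 1, 4, 5, 6, 7, 8]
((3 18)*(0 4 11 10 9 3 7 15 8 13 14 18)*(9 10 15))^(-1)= (0 3 9 7 18 14 13 8 15 11 4)= [3, 1, 2, 9, 0, 5, 6, 18, 15, 7, 10, 4, 12, 8, 13, 11, 16, 17, 14]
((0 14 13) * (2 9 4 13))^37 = [14, 1, 9, 3, 13, 5, 6, 7, 8, 4, 10, 11, 12, 0, 2] = (0 14 2 9 4 13)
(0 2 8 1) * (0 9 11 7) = (0 2 8 1 9 11 7) = [2, 9, 8, 3, 4, 5, 6, 0, 1, 11, 10, 7]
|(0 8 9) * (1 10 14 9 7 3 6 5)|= |(0 8 7 3 6 5 1 10 14 9)|= 10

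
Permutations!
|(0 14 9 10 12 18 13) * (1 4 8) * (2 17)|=42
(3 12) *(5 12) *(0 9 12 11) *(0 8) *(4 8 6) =(0 9 12 3 5 11 6 4 8) =[9, 1, 2, 5, 8, 11, 4, 7, 0, 12, 10, 6, 3]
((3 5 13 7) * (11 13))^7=[0, 1, 2, 11, 4, 13, 6, 5, 8, 9, 10, 7, 12, 3]=(3 11 7 5 13)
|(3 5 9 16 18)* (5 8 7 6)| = |(3 8 7 6 5 9 16 18)| = 8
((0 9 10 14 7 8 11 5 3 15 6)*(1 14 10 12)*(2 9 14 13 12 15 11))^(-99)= [9, 1, 14, 3, 4, 5, 2, 6, 0, 7, 10, 11, 12, 13, 15, 8]= (0 9 7 6 2 14 15 8)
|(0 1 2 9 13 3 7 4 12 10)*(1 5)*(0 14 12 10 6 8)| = 14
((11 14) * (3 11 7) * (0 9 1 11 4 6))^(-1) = (0 6 4 3 7 14 11 1 9) = [6, 9, 2, 7, 3, 5, 4, 14, 8, 0, 10, 1, 12, 13, 11]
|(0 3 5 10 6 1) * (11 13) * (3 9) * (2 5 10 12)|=6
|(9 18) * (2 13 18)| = |(2 13 18 9)| = 4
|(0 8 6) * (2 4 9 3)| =|(0 8 6)(2 4 9 3)| =12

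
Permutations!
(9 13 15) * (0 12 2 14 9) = (0 12 2 14 9 13 15) = [12, 1, 14, 3, 4, 5, 6, 7, 8, 13, 10, 11, 2, 15, 9, 0]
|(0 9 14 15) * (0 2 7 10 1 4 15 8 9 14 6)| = |(0 14 8 9 6)(1 4 15 2 7 10)| = 30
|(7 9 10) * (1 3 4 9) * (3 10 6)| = 12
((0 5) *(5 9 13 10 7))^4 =(0 7 13)(5 10 9) =[7, 1, 2, 3, 4, 10, 6, 13, 8, 5, 9, 11, 12, 0]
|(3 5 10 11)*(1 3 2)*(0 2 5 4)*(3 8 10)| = |(0 2 1 8 10 11 5 3 4)| = 9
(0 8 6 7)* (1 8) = (0 1 8 6 7) = [1, 8, 2, 3, 4, 5, 7, 0, 6]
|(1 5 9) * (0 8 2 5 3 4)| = 8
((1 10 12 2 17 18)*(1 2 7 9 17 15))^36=(18)=[0, 1, 2, 3, 4, 5, 6, 7, 8, 9, 10, 11, 12, 13, 14, 15, 16, 17, 18]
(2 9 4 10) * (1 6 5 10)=(1 6 5 10 2 9 4)=[0, 6, 9, 3, 1, 10, 5, 7, 8, 4, 2]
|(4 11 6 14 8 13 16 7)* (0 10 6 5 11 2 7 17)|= 24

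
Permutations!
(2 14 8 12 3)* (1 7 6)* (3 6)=(1 7 3 2 14 8 12 6)=[0, 7, 14, 2, 4, 5, 1, 3, 12, 9, 10, 11, 6, 13, 8]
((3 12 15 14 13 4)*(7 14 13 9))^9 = (3 4 13 15 12) = [0, 1, 2, 4, 13, 5, 6, 7, 8, 9, 10, 11, 3, 15, 14, 12]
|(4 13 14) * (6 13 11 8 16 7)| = 8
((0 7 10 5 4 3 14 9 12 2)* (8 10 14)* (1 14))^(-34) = (0 7 1 14 9 12 2)(3 8 10 5 4) = [7, 14, 0, 8, 3, 4, 6, 1, 10, 12, 5, 11, 2, 13, 9]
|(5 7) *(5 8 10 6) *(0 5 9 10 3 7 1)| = |(0 5 1)(3 7 8)(6 9 10)| = 3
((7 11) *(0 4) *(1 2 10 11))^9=(0 4)(1 7 11 10 2)=[4, 7, 1, 3, 0, 5, 6, 11, 8, 9, 2, 10]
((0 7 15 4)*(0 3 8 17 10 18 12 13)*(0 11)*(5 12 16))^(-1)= (0 11 13 12 5 16 18 10 17 8 3 4 15 7)= [11, 1, 2, 4, 15, 16, 6, 0, 3, 9, 17, 13, 5, 12, 14, 7, 18, 8, 10]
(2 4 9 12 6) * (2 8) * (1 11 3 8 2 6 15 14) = (1 11 3 8 6 2 4 9 12 15 14) = [0, 11, 4, 8, 9, 5, 2, 7, 6, 12, 10, 3, 15, 13, 1, 14]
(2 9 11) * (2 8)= (2 9 11 8)= [0, 1, 9, 3, 4, 5, 6, 7, 2, 11, 10, 8]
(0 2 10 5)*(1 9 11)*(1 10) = (0 2 1 9 11 10 5) = [2, 9, 1, 3, 4, 0, 6, 7, 8, 11, 5, 10]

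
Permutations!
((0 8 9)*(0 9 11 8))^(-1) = (8 11) = [0, 1, 2, 3, 4, 5, 6, 7, 11, 9, 10, 8]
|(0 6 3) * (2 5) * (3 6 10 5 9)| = |(0 10 5 2 9 3)| = 6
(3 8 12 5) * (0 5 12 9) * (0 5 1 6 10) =(12)(0 1 6 10)(3 8 9 5) =[1, 6, 2, 8, 4, 3, 10, 7, 9, 5, 0, 11, 12]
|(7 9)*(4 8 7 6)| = 5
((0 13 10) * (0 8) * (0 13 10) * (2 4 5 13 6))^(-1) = (0 13 5 4 2 6 8 10) = [13, 1, 6, 3, 2, 4, 8, 7, 10, 9, 0, 11, 12, 5]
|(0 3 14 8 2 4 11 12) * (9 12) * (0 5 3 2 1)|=|(0 2 4 11 9 12 5 3 14 8 1)|=11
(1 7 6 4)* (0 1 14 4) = [1, 7, 2, 3, 14, 5, 0, 6, 8, 9, 10, 11, 12, 13, 4] = (0 1 7 6)(4 14)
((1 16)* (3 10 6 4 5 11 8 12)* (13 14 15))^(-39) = (1 16)(3 10 6 4 5 11 8 12) = [0, 16, 2, 10, 5, 11, 4, 7, 12, 9, 6, 8, 3, 13, 14, 15, 1]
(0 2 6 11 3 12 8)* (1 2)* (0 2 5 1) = (1 5)(2 6 11 3 12 8) = [0, 5, 6, 12, 4, 1, 11, 7, 2, 9, 10, 3, 8]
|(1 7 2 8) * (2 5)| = |(1 7 5 2 8)| = 5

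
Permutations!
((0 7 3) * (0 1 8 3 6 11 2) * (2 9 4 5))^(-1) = (0 2 5 4 9 11 6 7)(1 3 8) = [2, 3, 5, 8, 9, 4, 7, 0, 1, 11, 10, 6]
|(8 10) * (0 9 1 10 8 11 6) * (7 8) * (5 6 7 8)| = |(0 9 1 10 11 7 5 6)| = 8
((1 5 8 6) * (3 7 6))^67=(1 5 8 3 7 6)=[0, 5, 2, 7, 4, 8, 1, 6, 3]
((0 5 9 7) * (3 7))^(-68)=(0 9 7 5 3)=[9, 1, 2, 0, 4, 3, 6, 5, 8, 7]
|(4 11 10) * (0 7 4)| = |(0 7 4 11 10)| = 5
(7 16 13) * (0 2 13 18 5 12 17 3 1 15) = (0 2 13 7 16 18 5 12 17 3 1 15) = [2, 15, 13, 1, 4, 12, 6, 16, 8, 9, 10, 11, 17, 7, 14, 0, 18, 3, 5]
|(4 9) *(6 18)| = |(4 9)(6 18)| = 2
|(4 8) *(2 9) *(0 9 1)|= |(0 9 2 1)(4 8)|= 4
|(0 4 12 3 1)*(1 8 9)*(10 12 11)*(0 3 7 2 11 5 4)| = 20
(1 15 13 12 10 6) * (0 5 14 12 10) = (0 5 14 12)(1 15 13 10 6) = [5, 15, 2, 3, 4, 14, 1, 7, 8, 9, 6, 11, 0, 10, 12, 13]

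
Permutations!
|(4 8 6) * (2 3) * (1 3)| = |(1 3 2)(4 8 6)| = 3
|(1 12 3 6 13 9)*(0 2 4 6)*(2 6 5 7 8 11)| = 42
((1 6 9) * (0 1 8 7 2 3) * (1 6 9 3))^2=(0 3 6)(1 8 2 9 7)=[3, 8, 9, 6, 4, 5, 0, 1, 2, 7]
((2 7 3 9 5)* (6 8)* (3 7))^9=(2 3 9 5)(6 8)=[0, 1, 3, 9, 4, 2, 8, 7, 6, 5]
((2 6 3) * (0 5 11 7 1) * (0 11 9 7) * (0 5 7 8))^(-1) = (0 8 9 5 11 1 7)(2 3 6) = [8, 7, 3, 6, 4, 11, 2, 0, 9, 5, 10, 1]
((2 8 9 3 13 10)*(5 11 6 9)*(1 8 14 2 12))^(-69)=(1 8 5 11 6 9 3 13 10 12)(2 14)=[0, 8, 14, 13, 4, 11, 9, 7, 5, 3, 12, 6, 1, 10, 2]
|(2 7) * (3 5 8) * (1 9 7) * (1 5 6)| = 8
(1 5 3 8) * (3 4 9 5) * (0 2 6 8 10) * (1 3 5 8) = [2, 5, 6, 10, 9, 4, 1, 7, 3, 8, 0] = (0 2 6 1 5 4 9 8 3 10)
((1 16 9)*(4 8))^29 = (1 9 16)(4 8) = [0, 9, 2, 3, 8, 5, 6, 7, 4, 16, 10, 11, 12, 13, 14, 15, 1]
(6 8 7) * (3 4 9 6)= [0, 1, 2, 4, 9, 5, 8, 3, 7, 6]= (3 4 9 6 8 7)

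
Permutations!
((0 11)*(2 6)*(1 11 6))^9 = [11, 2, 6, 3, 4, 5, 0, 7, 8, 9, 10, 1] = (0 11 1 2 6)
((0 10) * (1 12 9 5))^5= [10, 12, 2, 3, 4, 1, 6, 7, 8, 5, 0, 11, 9]= (0 10)(1 12 9 5)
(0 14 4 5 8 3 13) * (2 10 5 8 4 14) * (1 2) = (14)(0 1 2 10 5 4 8 3 13) = [1, 2, 10, 13, 8, 4, 6, 7, 3, 9, 5, 11, 12, 0, 14]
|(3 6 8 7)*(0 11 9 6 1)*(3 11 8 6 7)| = 12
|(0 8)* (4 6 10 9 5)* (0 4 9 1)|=6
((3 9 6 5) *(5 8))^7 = (3 6 5 9 8) = [0, 1, 2, 6, 4, 9, 5, 7, 3, 8]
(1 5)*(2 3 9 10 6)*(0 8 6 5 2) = (0 8 6)(1 2 3 9 10 5) = [8, 2, 3, 9, 4, 1, 0, 7, 6, 10, 5]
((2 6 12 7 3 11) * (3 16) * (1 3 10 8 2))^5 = (1 11 3)(2 10 7 6 8 16 12) = [0, 11, 10, 1, 4, 5, 8, 6, 16, 9, 7, 3, 2, 13, 14, 15, 12]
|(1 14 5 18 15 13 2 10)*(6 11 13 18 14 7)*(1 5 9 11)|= 42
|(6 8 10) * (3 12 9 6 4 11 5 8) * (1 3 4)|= |(1 3 12 9 6 4 11 5 8 10)|= 10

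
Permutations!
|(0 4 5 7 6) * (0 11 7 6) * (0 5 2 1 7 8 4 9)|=8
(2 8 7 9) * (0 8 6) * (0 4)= (0 8 7 9 2 6 4)= [8, 1, 6, 3, 0, 5, 4, 9, 7, 2]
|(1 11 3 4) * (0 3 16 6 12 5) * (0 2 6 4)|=|(0 3)(1 11 16 4)(2 6 12 5)|=4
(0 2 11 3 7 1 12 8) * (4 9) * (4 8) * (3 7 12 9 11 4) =[2, 9, 4, 12, 11, 5, 6, 1, 0, 8, 10, 7, 3] =(0 2 4 11 7 1 9 8)(3 12)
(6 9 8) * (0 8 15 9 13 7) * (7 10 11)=(0 8 6 13 10 11 7)(9 15)=[8, 1, 2, 3, 4, 5, 13, 0, 6, 15, 11, 7, 12, 10, 14, 9]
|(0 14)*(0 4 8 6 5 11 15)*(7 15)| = |(0 14 4 8 6 5 11 7 15)| = 9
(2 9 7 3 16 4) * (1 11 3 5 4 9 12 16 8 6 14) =[0, 11, 12, 8, 2, 4, 14, 5, 6, 7, 10, 3, 16, 13, 1, 15, 9] =(1 11 3 8 6 14)(2 12 16 9 7 5 4)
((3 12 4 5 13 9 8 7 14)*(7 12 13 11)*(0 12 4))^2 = (3 9 4 11 14 13 8 5 7) = [0, 1, 2, 9, 11, 7, 6, 3, 5, 4, 10, 14, 12, 8, 13]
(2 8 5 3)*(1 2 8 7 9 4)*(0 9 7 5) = (0 9 4 1 2 5 3 8) = [9, 2, 5, 8, 1, 3, 6, 7, 0, 4]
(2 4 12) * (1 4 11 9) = (1 4 12 2 11 9) = [0, 4, 11, 3, 12, 5, 6, 7, 8, 1, 10, 9, 2]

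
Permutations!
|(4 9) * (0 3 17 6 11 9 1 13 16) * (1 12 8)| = 12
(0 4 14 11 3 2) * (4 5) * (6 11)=(0 5 4 14 6 11 3 2)=[5, 1, 0, 2, 14, 4, 11, 7, 8, 9, 10, 3, 12, 13, 6]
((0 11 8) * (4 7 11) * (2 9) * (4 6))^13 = (0 6 4 7 11 8)(2 9) = [6, 1, 9, 3, 7, 5, 4, 11, 0, 2, 10, 8]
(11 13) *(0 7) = (0 7)(11 13) = [7, 1, 2, 3, 4, 5, 6, 0, 8, 9, 10, 13, 12, 11]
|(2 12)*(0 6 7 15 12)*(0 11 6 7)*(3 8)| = 14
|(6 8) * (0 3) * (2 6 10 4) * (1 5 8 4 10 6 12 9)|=8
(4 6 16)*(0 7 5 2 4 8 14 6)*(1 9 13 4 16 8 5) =(0 7 1 9 13 4)(2 16 5)(6 8 14) =[7, 9, 16, 3, 0, 2, 8, 1, 14, 13, 10, 11, 12, 4, 6, 15, 5]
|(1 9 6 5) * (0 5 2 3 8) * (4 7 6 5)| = 21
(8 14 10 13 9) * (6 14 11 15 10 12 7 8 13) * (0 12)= (0 12 7 8 11 15 10 6 14)(9 13)= [12, 1, 2, 3, 4, 5, 14, 8, 11, 13, 6, 15, 7, 9, 0, 10]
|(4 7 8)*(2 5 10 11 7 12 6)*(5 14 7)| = 21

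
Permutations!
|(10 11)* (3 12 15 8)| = |(3 12 15 8)(10 11)| = 4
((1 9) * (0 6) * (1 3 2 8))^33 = (0 6)(1 2 9 8 3) = [6, 2, 9, 1, 4, 5, 0, 7, 3, 8]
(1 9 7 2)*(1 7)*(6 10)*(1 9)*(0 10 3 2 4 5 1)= [10, 0, 7, 2, 5, 1, 3, 4, 8, 9, 6]= (0 10 6 3 2 7 4 5 1)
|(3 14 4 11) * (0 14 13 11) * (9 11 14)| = 7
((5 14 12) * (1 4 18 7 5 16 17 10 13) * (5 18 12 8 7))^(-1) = (1 13 10 17 16 12 4)(5 18 7 8 14) = [0, 13, 2, 3, 1, 18, 6, 8, 14, 9, 17, 11, 4, 10, 5, 15, 12, 16, 7]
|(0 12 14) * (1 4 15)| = |(0 12 14)(1 4 15)| = 3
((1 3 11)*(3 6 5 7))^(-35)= [0, 6, 2, 11, 4, 7, 5, 3, 8, 9, 10, 1]= (1 6 5 7 3 11)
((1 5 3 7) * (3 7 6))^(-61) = (1 7 5)(3 6) = [0, 7, 2, 6, 4, 1, 3, 5]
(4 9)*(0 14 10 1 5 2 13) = (0 14 10 1 5 2 13)(4 9) = [14, 5, 13, 3, 9, 2, 6, 7, 8, 4, 1, 11, 12, 0, 10]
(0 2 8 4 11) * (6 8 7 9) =(0 2 7 9 6 8 4 11) =[2, 1, 7, 3, 11, 5, 8, 9, 4, 6, 10, 0]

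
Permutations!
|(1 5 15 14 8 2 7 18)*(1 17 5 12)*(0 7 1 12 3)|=11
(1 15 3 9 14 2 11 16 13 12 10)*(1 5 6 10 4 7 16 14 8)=(1 15 3 9 8)(2 11 14)(4 7 16 13 12)(5 6 10)=[0, 15, 11, 9, 7, 6, 10, 16, 1, 8, 5, 14, 4, 12, 2, 3, 13]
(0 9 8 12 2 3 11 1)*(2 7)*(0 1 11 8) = (0 9)(2 3 8 12 7) = [9, 1, 3, 8, 4, 5, 6, 2, 12, 0, 10, 11, 7]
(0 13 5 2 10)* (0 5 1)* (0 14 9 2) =(0 13 1 14 9 2 10 5) =[13, 14, 10, 3, 4, 0, 6, 7, 8, 2, 5, 11, 12, 1, 9]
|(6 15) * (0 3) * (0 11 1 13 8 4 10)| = 8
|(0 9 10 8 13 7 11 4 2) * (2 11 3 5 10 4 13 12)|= |(0 9 4 11 13 7 3 5 10 8 12 2)|= 12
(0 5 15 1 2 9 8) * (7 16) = (0 5 15 1 2 9 8)(7 16) = [5, 2, 9, 3, 4, 15, 6, 16, 0, 8, 10, 11, 12, 13, 14, 1, 7]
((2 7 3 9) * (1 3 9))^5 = (1 3)(2 9 7) = [0, 3, 9, 1, 4, 5, 6, 2, 8, 7]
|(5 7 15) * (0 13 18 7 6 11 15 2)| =20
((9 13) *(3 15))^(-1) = (3 15)(9 13) = [0, 1, 2, 15, 4, 5, 6, 7, 8, 13, 10, 11, 12, 9, 14, 3]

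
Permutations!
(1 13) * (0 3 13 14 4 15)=[3, 14, 2, 13, 15, 5, 6, 7, 8, 9, 10, 11, 12, 1, 4, 0]=(0 3 13 1 14 4 15)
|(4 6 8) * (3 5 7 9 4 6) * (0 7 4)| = |(0 7 9)(3 5 4)(6 8)| = 6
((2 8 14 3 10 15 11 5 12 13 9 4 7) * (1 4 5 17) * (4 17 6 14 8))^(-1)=(1 17)(2 7 4)(3 14 6 11 15 10)(5 9 13 12)=[0, 17, 7, 14, 2, 9, 11, 4, 8, 13, 3, 15, 5, 12, 6, 10, 16, 1]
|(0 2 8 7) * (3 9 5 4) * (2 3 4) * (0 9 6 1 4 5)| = 10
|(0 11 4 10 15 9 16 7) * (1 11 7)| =14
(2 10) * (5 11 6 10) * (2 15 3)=[0, 1, 5, 2, 4, 11, 10, 7, 8, 9, 15, 6, 12, 13, 14, 3]=(2 5 11 6 10 15 3)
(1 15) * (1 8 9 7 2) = (1 15 8 9 7 2) = [0, 15, 1, 3, 4, 5, 6, 2, 9, 7, 10, 11, 12, 13, 14, 8]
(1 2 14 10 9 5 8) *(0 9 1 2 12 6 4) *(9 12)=(0 12 6 4)(1 9 5 8 2 14 10)=[12, 9, 14, 3, 0, 8, 4, 7, 2, 5, 1, 11, 6, 13, 10]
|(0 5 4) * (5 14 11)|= |(0 14 11 5 4)|= 5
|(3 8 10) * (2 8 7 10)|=6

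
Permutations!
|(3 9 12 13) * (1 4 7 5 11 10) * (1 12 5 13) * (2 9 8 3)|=10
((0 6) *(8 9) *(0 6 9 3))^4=(9)=[0, 1, 2, 3, 4, 5, 6, 7, 8, 9]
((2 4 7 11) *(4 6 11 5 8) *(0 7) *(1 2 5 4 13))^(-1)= (0 4 7)(1 13 8 5 11 6 2)= [4, 13, 1, 3, 7, 11, 2, 0, 5, 9, 10, 6, 12, 8]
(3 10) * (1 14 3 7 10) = (1 14 3)(7 10) = [0, 14, 2, 1, 4, 5, 6, 10, 8, 9, 7, 11, 12, 13, 3]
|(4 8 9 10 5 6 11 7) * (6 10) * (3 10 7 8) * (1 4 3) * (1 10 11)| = |(1 4 10 5 7 3 11 8 9 6)| = 10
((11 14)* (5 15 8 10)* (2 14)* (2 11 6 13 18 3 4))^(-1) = [0, 1, 4, 18, 3, 10, 14, 7, 15, 9, 8, 11, 12, 6, 2, 5, 16, 17, 13] = (2 4 3 18 13 6 14)(5 10 8 15)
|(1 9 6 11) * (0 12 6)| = 6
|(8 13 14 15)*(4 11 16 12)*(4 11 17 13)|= 6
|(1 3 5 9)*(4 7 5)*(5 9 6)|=10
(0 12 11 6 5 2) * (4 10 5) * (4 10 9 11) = (0 12 4 9 11 6 10 5 2) = [12, 1, 0, 3, 9, 2, 10, 7, 8, 11, 5, 6, 4]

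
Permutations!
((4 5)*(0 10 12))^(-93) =(12)(4 5) =[0, 1, 2, 3, 5, 4, 6, 7, 8, 9, 10, 11, 12]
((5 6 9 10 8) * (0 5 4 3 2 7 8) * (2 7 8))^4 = (0 10 9 6 5)(2 7 3 4 8) = [10, 1, 7, 4, 8, 0, 5, 3, 2, 6, 9]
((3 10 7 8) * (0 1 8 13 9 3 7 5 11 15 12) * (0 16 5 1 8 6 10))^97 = (0 8 7 13 9 3)(1 6 10)(5 15 16 11 12) = [8, 6, 2, 0, 4, 15, 10, 13, 7, 3, 1, 12, 5, 9, 14, 16, 11]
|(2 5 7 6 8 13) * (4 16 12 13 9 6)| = 21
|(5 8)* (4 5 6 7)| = 5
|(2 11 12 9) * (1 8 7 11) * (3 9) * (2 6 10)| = |(1 8 7 11 12 3 9 6 10 2)| = 10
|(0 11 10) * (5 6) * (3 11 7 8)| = 6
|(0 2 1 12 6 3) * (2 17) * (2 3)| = 12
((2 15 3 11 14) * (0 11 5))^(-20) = [11, 1, 15, 5, 4, 0, 6, 7, 8, 9, 10, 14, 12, 13, 2, 3] = (0 11 14 2 15 3 5)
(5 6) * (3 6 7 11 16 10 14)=(3 6 5 7 11 16 10 14)=[0, 1, 2, 6, 4, 7, 5, 11, 8, 9, 14, 16, 12, 13, 3, 15, 10]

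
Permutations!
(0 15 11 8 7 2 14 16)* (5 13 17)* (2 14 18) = (0 15 11 8 7 14 16)(2 18)(5 13 17) = [15, 1, 18, 3, 4, 13, 6, 14, 7, 9, 10, 8, 12, 17, 16, 11, 0, 5, 2]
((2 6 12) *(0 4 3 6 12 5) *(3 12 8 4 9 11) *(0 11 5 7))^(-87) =(0 3 9 6 5 7 11)(2 8 4 12) =[3, 1, 8, 9, 12, 7, 5, 11, 4, 6, 10, 0, 2]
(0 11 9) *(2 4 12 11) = [2, 1, 4, 3, 12, 5, 6, 7, 8, 0, 10, 9, 11] = (0 2 4 12 11 9)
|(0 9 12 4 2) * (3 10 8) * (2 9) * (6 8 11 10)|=6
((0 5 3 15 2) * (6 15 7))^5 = (0 15 7 5 2 6 3) = [15, 1, 6, 0, 4, 2, 3, 5, 8, 9, 10, 11, 12, 13, 14, 7]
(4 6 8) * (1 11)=(1 11)(4 6 8)=[0, 11, 2, 3, 6, 5, 8, 7, 4, 9, 10, 1]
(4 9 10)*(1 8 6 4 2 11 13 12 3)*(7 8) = (1 7 8 6 4 9 10 2 11 13 12 3) = [0, 7, 11, 1, 9, 5, 4, 8, 6, 10, 2, 13, 3, 12]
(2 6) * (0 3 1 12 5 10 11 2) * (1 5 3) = (0 1 12 3 5 10 11 2 6) = [1, 12, 6, 5, 4, 10, 0, 7, 8, 9, 11, 2, 3]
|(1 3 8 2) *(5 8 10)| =6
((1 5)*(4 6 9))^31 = (1 5)(4 6 9) = [0, 5, 2, 3, 6, 1, 9, 7, 8, 4]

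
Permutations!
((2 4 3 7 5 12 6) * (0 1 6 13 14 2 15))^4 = (15)(2 5)(3 13)(4 12)(7 14) = [0, 1, 5, 13, 12, 2, 6, 14, 8, 9, 10, 11, 4, 3, 7, 15]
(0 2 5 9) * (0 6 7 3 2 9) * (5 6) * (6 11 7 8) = (0 9 5)(2 11 7 3)(6 8) = [9, 1, 11, 2, 4, 0, 8, 3, 6, 5, 10, 7]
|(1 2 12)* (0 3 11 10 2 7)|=|(0 3 11 10 2 12 1 7)|=8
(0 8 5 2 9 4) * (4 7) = (0 8 5 2 9 7 4) = [8, 1, 9, 3, 0, 2, 6, 4, 5, 7]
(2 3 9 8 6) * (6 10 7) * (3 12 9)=(2 12 9 8 10 7 6)=[0, 1, 12, 3, 4, 5, 2, 6, 10, 8, 7, 11, 9]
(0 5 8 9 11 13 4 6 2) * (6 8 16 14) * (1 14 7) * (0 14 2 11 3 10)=(0 5 16 7 1 2 14 6 11 13 4 8 9 3 10)=[5, 2, 14, 10, 8, 16, 11, 1, 9, 3, 0, 13, 12, 4, 6, 15, 7]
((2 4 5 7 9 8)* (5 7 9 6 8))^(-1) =(2 8 6 7 4)(5 9) =[0, 1, 8, 3, 2, 9, 7, 4, 6, 5]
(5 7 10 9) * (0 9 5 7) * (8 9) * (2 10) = (0 8 9 7 2 10 5) = [8, 1, 10, 3, 4, 0, 6, 2, 9, 7, 5]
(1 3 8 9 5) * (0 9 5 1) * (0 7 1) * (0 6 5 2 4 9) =(1 3 8 2 4 9 6 5 7) =[0, 3, 4, 8, 9, 7, 5, 1, 2, 6]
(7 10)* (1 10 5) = [0, 10, 2, 3, 4, 1, 6, 5, 8, 9, 7] = (1 10 7 5)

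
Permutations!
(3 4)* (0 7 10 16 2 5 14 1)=[7, 0, 5, 4, 3, 14, 6, 10, 8, 9, 16, 11, 12, 13, 1, 15, 2]=(0 7 10 16 2 5 14 1)(3 4)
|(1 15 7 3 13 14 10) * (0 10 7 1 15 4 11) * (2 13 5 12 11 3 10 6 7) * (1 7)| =24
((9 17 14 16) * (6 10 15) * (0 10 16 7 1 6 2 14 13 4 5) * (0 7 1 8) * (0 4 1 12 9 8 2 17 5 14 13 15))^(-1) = [10, 13, 7, 3, 8, 9, 1, 5, 16, 12, 0, 11, 14, 2, 4, 17, 6, 15] = (0 10)(1 13 2 7 5 9 12 14 4 8 16 6)(15 17)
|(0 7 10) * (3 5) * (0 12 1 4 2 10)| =|(0 7)(1 4 2 10 12)(3 5)| =10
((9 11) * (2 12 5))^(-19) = (2 5 12)(9 11) = [0, 1, 5, 3, 4, 12, 6, 7, 8, 11, 10, 9, 2]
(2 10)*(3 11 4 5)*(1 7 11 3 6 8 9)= (1 7 11 4 5 6 8 9)(2 10)= [0, 7, 10, 3, 5, 6, 8, 11, 9, 1, 2, 4]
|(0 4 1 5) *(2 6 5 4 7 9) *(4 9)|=|(0 7 4 1 9 2 6 5)|=8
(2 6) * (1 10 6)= (1 10 6 2)= [0, 10, 1, 3, 4, 5, 2, 7, 8, 9, 6]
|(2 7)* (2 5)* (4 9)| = 6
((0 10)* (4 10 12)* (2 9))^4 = (12) = [0, 1, 2, 3, 4, 5, 6, 7, 8, 9, 10, 11, 12]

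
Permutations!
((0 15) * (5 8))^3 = (0 15)(5 8) = [15, 1, 2, 3, 4, 8, 6, 7, 5, 9, 10, 11, 12, 13, 14, 0]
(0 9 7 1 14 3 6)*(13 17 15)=(0 9 7 1 14 3 6)(13 17 15)=[9, 14, 2, 6, 4, 5, 0, 1, 8, 7, 10, 11, 12, 17, 3, 13, 16, 15]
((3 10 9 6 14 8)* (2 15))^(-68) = (15)(3 14 9)(6 10 8) = [0, 1, 2, 14, 4, 5, 10, 7, 6, 3, 8, 11, 12, 13, 9, 15]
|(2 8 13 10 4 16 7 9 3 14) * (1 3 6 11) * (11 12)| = |(1 3 14 2 8 13 10 4 16 7 9 6 12 11)| = 14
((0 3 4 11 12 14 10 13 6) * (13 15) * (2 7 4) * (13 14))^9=(15)=[0, 1, 2, 3, 4, 5, 6, 7, 8, 9, 10, 11, 12, 13, 14, 15]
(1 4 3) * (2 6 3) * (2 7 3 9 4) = (1 2 6 9 4 7 3) = [0, 2, 6, 1, 7, 5, 9, 3, 8, 4]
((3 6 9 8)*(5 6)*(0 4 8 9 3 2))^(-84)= (9)= [0, 1, 2, 3, 4, 5, 6, 7, 8, 9]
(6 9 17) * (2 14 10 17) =(2 14 10 17 6 9) =[0, 1, 14, 3, 4, 5, 9, 7, 8, 2, 17, 11, 12, 13, 10, 15, 16, 6]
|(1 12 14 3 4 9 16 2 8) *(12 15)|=10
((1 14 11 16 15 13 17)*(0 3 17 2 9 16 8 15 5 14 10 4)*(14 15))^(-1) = (0 4 10 1 17 3)(2 13 15 5 16 9)(8 11 14) = [4, 17, 13, 0, 10, 16, 6, 7, 11, 2, 1, 14, 12, 15, 8, 5, 9, 3]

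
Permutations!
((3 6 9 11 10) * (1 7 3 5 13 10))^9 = (13)(1 6)(3 11)(7 9) = [0, 6, 2, 11, 4, 5, 1, 9, 8, 7, 10, 3, 12, 13]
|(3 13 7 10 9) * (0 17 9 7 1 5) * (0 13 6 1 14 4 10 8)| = |(0 17 9 3 6 1 5 13 14 4 10 7 8)| = 13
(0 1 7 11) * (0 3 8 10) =[1, 7, 2, 8, 4, 5, 6, 11, 10, 9, 0, 3] =(0 1 7 11 3 8 10)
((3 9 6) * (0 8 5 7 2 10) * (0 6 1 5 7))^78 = (0 1 3 10 7)(2 8 5 9 6) = [1, 3, 8, 10, 4, 9, 2, 0, 5, 6, 7]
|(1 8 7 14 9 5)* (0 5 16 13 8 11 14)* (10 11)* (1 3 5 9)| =|(0 9 16 13 8 7)(1 10 11 14)(3 5)| =12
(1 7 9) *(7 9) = (1 9) = [0, 9, 2, 3, 4, 5, 6, 7, 8, 1]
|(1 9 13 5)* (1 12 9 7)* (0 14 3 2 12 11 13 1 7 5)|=10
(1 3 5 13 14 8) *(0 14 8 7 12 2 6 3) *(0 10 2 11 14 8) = (0 8 1 10 2 6 3 5 13)(7 12 11 14) = [8, 10, 6, 5, 4, 13, 3, 12, 1, 9, 2, 14, 11, 0, 7]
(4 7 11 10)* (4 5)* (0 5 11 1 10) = (0 5 4 7 1 10 11) = [5, 10, 2, 3, 7, 4, 6, 1, 8, 9, 11, 0]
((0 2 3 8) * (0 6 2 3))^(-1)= (0 2 6 8 3)= [2, 1, 6, 0, 4, 5, 8, 7, 3]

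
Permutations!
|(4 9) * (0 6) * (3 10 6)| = 4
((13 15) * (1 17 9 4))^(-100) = (17) = [0, 1, 2, 3, 4, 5, 6, 7, 8, 9, 10, 11, 12, 13, 14, 15, 16, 17]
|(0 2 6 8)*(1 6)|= |(0 2 1 6 8)|= 5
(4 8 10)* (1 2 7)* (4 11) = (1 2 7)(4 8 10 11) = [0, 2, 7, 3, 8, 5, 6, 1, 10, 9, 11, 4]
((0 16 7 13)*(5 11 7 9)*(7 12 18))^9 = (18) = [0, 1, 2, 3, 4, 5, 6, 7, 8, 9, 10, 11, 12, 13, 14, 15, 16, 17, 18]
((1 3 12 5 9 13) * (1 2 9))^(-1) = (1 5 12 3)(2 13 9) = [0, 5, 13, 1, 4, 12, 6, 7, 8, 2, 10, 11, 3, 9]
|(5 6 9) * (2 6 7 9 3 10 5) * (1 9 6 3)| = |(1 9 2 3 10 5 7 6)| = 8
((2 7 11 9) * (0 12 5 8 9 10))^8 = [10, 1, 9, 3, 4, 12, 6, 2, 5, 8, 11, 7, 0] = (0 10 11 7 2 9 8 5 12)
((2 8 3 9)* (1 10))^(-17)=(1 10)(2 9 3 8)=[0, 10, 9, 8, 4, 5, 6, 7, 2, 3, 1]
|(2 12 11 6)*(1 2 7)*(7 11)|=|(1 2 12 7)(6 11)|=4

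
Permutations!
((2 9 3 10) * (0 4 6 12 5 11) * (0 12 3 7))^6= (12)(0 9 10 6)(2 3 4 7)= [9, 1, 3, 4, 7, 5, 0, 2, 8, 10, 6, 11, 12]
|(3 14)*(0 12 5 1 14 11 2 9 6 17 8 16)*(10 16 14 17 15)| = |(0 12 5 1 17 8 14 3 11 2 9 6 15 10 16)| = 15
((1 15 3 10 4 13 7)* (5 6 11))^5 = [0, 13, 2, 1, 3, 11, 5, 4, 8, 9, 15, 6, 12, 10, 14, 7] = (1 13 10 15 7 4 3)(5 11 6)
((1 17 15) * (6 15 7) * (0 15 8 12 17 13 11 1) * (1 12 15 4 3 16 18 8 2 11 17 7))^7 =(18)(1 13 17)(2 12 6 11 7) =[0, 13, 12, 3, 4, 5, 11, 2, 8, 9, 10, 7, 6, 17, 14, 15, 16, 1, 18]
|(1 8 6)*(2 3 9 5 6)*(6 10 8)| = |(1 6)(2 3 9 5 10 8)| = 6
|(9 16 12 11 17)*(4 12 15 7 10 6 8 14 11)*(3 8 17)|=28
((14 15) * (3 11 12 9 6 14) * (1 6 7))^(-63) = (15) = [0, 1, 2, 3, 4, 5, 6, 7, 8, 9, 10, 11, 12, 13, 14, 15]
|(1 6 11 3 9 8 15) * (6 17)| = 8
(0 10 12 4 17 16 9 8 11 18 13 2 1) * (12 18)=(0 10 18 13 2 1)(4 17 16 9 8 11 12)=[10, 0, 1, 3, 17, 5, 6, 7, 11, 8, 18, 12, 4, 2, 14, 15, 9, 16, 13]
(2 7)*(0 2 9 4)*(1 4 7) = (0 2 1 4)(7 9) = [2, 4, 1, 3, 0, 5, 6, 9, 8, 7]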